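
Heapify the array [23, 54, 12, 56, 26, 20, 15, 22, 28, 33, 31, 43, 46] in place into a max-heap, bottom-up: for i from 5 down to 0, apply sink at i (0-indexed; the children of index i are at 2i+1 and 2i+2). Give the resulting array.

sift down from index 5:
  20 vs larger child 46 at index 12, swap → [23, 54, 12, 56, 26, 46, 15, 22, 28, 33, 31, 43, 20]
sift down from index 4:
  26 vs larger child 33 at index 9, swap → [23, 54, 12, 56, 33, 46, 15, 22, 28, 26, 31, 43, 20]
sift down from index 3: already satisfies heap property
sift down from index 2:
  12 vs larger child 46 at index 5, swap → [23, 54, 46, 56, 33, 12, 15, 22, 28, 26, 31, 43, 20]
  12 vs larger child 43 at index 11, swap → [23, 54, 46, 56, 33, 43, 15, 22, 28, 26, 31, 12, 20]
sift down from index 1:
  54 vs larger child 56 at index 3, swap → [23, 56, 46, 54, 33, 43, 15, 22, 28, 26, 31, 12, 20]
sift down from index 0:
  23 vs larger child 56 at index 1, swap → [56, 23, 46, 54, 33, 43, 15, 22, 28, 26, 31, 12, 20]
  23 vs larger child 54 at index 3, swap → [56, 54, 46, 23, 33, 43, 15, 22, 28, 26, 31, 12, 20]
  23 vs larger child 28 at index 8, swap → [56, 54, 46, 28, 33, 43, 15, 22, 23, 26, 31, 12, 20]

[56, 54, 46, 28, 33, 43, 15, 22, 23, 26, 31, 12, 20]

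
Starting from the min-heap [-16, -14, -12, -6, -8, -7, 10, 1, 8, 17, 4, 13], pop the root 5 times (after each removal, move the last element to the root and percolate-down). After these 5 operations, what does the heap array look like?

[-6, 1, 8, 17, 4, 13, 10]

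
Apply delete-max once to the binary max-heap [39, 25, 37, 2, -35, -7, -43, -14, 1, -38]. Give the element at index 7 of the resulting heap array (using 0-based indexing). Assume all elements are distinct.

-14

remove root 39; move last element -38 to root → [-38, 25, 37, 2, -35, -7, -43, -14, 1]
-38 vs larger child 37 at index 2, swap → [37, 25, -38, 2, -35, -7, -43, -14, 1]
-38 vs larger child -7 at index 5, swap → [37, 25, -7, 2, -35, -38, -43, -14, 1]
resulting array: [37, 25, -7, 2, -35, -38, -43, -14, 1]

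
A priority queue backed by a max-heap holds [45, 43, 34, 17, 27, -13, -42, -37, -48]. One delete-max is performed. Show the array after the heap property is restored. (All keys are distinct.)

remove root 45; move last element -48 to root → [-48, 43, 34, 17, 27, -13, -42, -37]
-48 vs larger child 43 at index 1, swap → [43, -48, 34, 17, 27, -13, -42, -37]
-48 vs larger child 27 at index 4, swap → [43, 27, 34, 17, -48, -13, -42, -37]

[43, 27, 34, 17, -48, -13, -42, -37]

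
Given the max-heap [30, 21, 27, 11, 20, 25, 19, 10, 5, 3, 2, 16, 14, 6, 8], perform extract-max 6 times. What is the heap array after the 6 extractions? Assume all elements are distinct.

[16, 14, 6, 11, 8, 2, 3, 10, 5]

extract-max #1 returns 30:
  remove root 30; move last element 8 to root → [8, 21, 27, 11, 20, 25, 19, 10, 5, 3, 2, 16, 14, 6]
  8 vs larger child 27 at index 2, swap → [27, 21, 8, 11, 20, 25, 19, 10, 5, 3, 2, 16, 14, 6]
  8 vs larger child 25 at index 5, swap → [27, 21, 25, 11, 20, 8, 19, 10, 5, 3, 2, 16, 14, 6]
  8 vs larger child 16 at index 11, swap → [27, 21, 25, 11, 20, 16, 19, 10, 5, 3, 2, 8, 14, 6]
extract-max #2 returns 27:
  remove root 27; move last element 6 to root → [6, 21, 25, 11, 20, 16, 19, 10, 5, 3, 2, 8, 14]
  6 vs larger child 25 at index 2, swap → [25, 21, 6, 11, 20, 16, 19, 10, 5, 3, 2, 8, 14]
  6 vs larger child 19 at index 6, swap → [25, 21, 19, 11, 20, 16, 6, 10, 5, 3, 2, 8, 14]
extract-max #3 returns 25:
  remove root 25; move last element 14 to root → [14, 21, 19, 11, 20, 16, 6, 10, 5, 3, 2, 8]
  14 vs larger child 21 at index 1, swap → [21, 14, 19, 11, 20, 16, 6, 10, 5, 3, 2, 8]
  14 vs larger child 20 at index 4, swap → [21, 20, 19, 11, 14, 16, 6, 10, 5, 3, 2, 8]
extract-max #4 returns 21:
  remove root 21; move last element 8 to root → [8, 20, 19, 11, 14, 16, 6, 10, 5, 3, 2]
  8 vs larger child 20 at index 1, swap → [20, 8, 19, 11, 14, 16, 6, 10, 5, 3, 2]
  8 vs larger child 14 at index 4, swap → [20, 14, 19, 11, 8, 16, 6, 10, 5, 3, 2]
extract-max #5 returns 20:
  remove root 20; move last element 2 to root → [2, 14, 19, 11, 8, 16, 6, 10, 5, 3]
  2 vs larger child 19 at index 2, swap → [19, 14, 2, 11, 8, 16, 6, 10, 5, 3]
  2 vs larger child 16 at index 5, swap → [19, 14, 16, 11, 8, 2, 6, 10, 5, 3]
extract-max #6 returns 19:
  remove root 19; move last element 3 to root → [3, 14, 16, 11, 8, 2, 6, 10, 5]
  3 vs larger child 16 at index 2, swap → [16, 14, 3, 11, 8, 2, 6, 10, 5]
  3 vs larger child 6 at index 6, swap → [16, 14, 6, 11, 8, 2, 3, 10, 5]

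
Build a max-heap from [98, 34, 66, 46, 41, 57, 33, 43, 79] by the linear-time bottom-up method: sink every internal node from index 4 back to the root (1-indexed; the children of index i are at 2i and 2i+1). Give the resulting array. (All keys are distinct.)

[98, 79, 66, 46, 41, 57, 33, 43, 34]

sift down from index 4:
  46 vs larger child 79 at index 9, swap → [98, 34, 66, 79, 41, 57, 33, 43, 46]
sift down from index 3: already satisfies heap property
sift down from index 2:
  34 vs larger child 79 at index 4, swap → [98, 79, 66, 34, 41, 57, 33, 43, 46]
  34 vs larger child 46 at index 9, swap → [98, 79, 66, 46, 41, 57, 33, 43, 34]
sift down from index 1: already satisfies heap property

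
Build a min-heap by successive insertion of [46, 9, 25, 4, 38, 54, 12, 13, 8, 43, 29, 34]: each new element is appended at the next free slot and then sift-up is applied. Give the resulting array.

Insert 46:
  append 46 at index 0 → [46] (no swap needed)
Insert 9:
  append 9 at index 1 → [46, 9]
  9 < parent 46 at index 0, swap → [9, 46]
Insert 25:
  append 25 at index 2 → [9, 46, 25] (no swap needed)
Insert 4:
  append 4 at index 3 → [9, 46, 25, 4]
  4 < parent 46 at index 1, swap → [9, 4, 25, 46]
  4 < parent 9 at index 0, swap → [4, 9, 25, 46]
Insert 38:
  append 38 at index 4 → [4, 9, 25, 46, 38] (no swap needed)
Insert 54:
  append 54 at index 5 → [4, 9, 25, 46, 38, 54] (no swap needed)
Insert 12:
  append 12 at index 6 → [4, 9, 25, 46, 38, 54, 12]
  12 < parent 25 at index 2, swap → [4, 9, 12, 46, 38, 54, 25]
Insert 13:
  append 13 at index 7 → [4, 9, 12, 46, 38, 54, 25, 13]
  13 < parent 46 at index 3, swap → [4, 9, 12, 13, 38, 54, 25, 46]
Insert 8:
  append 8 at index 8 → [4, 9, 12, 13, 38, 54, 25, 46, 8]
  8 < parent 13 at index 3, swap → [4, 9, 12, 8, 38, 54, 25, 46, 13]
  8 < parent 9 at index 1, swap → [4, 8, 12, 9, 38, 54, 25, 46, 13]
Insert 43:
  append 43 at index 9 → [4, 8, 12, 9, 38, 54, 25, 46, 13, 43] (no swap needed)
Insert 29:
  append 29 at index 10 → [4, 8, 12, 9, 38, 54, 25, 46, 13, 43, 29]
  29 < parent 38 at index 4, swap → [4, 8, 12, 9, 29, 54, 25, 46, 13, 43, 38]
Insert 34:
  append 34 at index 11 → [4, 8, 12, 9, 29, 54, 25, 46, 13, 43, 38, 34]
  34 < parent 54 at index 5, swap → [4, 8, 12, 9, 29, 34, 25, 46, 13, 43, 38, 54]

[4, 8, 12, 9, 29, 34, 25, 46, 13, 43, 38, 54]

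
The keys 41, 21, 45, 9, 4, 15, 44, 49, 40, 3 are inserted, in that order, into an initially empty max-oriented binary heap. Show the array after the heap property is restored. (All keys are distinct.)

[49, 45, 44, 40, 4, 15, 41, 9, 21, 3]

Insert 41:
  append 41 at index 0 → [41] (no swap needed)
Insert 21:
  append 21 at index 1 → [41, 21] (no swap needed)
Insert 45:
  append 45 at index 2 → [41, 21, 45]
  45 > parent 41 at index 0, swap → [45, 21, 41]
Insert 9:
  append 9 at index 3 → [45, 21, 41, 9] (no swap needed)
Insert 4:
  append 4 at index 4 → [45, 21, 41, 9, 4] (no swap needed)
Insert 15:
  append 15 at index 5 → [45, 21, 41, 9, 4, 15] (no swap needed)
Insert 44:
  append 44 at index 6 → [45, 21, 41, 9, 4, 15, 44]
  44 > parent 41 at index 2, swap → [45, 21, 44, 9, 4, 15, 41]
Insert 49:
  append 49 at index 7 → [45, 21, 44, 9, 4, 15, 41, 49]
  49 > parent 9 at index 3, swap → [45, 21, 44, 49, 4, 15, 41, 9]
  49 > parent 21 at index 1, swap → [45, 49, 44, 21, 4, 15, 41, 9]
  49 > parent 45 at index 0, swap → [49, 45, 44, 21, 4, 15, 41, 9]
Insert 40:
  append 40 at index 8 → [49, 45, 44, 21, 4, 15, 41, 9, 40]
  40 > parent 21 at index 3, swap → [49, 45, 44, 40, 4, 15, 41, 9, 21]
Insert 3:
  append 3 at index 9 → [49, 45, 44, 40, 4, 15, 41, 9, 21, 3] (no swap needed)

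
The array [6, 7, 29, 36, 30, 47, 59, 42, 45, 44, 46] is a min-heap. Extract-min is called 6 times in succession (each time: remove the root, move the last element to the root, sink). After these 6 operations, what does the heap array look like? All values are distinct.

extract-min #1 returns 6:
  remove root 6; move last element 46 to root → [46, 7, 29, 36, 30, 47, 59, 42, 45, 44]
  46 vs smaller child 7 at index 1, swap → [7, 46, 29, 36, 30, 47, 59, 42, 45, 44]
  46 vs smaller child 30 at index 4, swap → [7, 30, 29, 36, 46, 47, 59, 42, 45, 44]
  46 vs only child 44 at index 9, swap → [7, 30, 29, 36, 44, 47, 59, 42, 45, 46]
extract-min #2 returns 7:
  remove root 7; move last element 46 to root → [46, 30, 29, 36, 44, 47, 59, 42, 45]
  46 vs smaller child 29 at index 2, swap → [29, 30, 46, 36, 44, 47, 59, 42, 45]
extract-min #3 returns 29:
  remove root 29; move last element 45 to root → [45, 30, 46, 36, 44, 47, 59, 42]
  45 vs smaller child 30 at index 1, swap → [30, 45, 46, 36, 44, 47, 59, 42]
  45 vs smaller child 36 at index 3, swap → [30, 36, 46, 45, 44, 47, 59, 42]
  45 vs only child 42 at index 7, swap → [30, 36, 46, 42, 44, 47, 59, 45]
extract-min #4 returns 30:
  remove root 30; move last element 45 to root → [45, 36, 46, 42, 44, 47, 59]
  45 vs smaller child 36 at index 1, swap → [36, 45, 46, 42, 44, 47, 59]
  45 vs smaller child 42 at index 3, swap → [36, 42, 46, 45, 44, 47, 59]
extract-min #5 returns 36:
  remove root 36; move last element 59 to root → [59, 42, 46, 45, 44, 47]
  59 vs smaller child 42 at index 1, swap → [42, 59, 46, 45, 44, 47]
  59 vs smaller child 44 at index 4, swap → [42, 44, 46, 45, 59, 47]
extract-min #6 returns 42:
  remove root 42; move last element 47 to root → [47, 44, 46, 45, 59]
  47 vs smaller child 44 at index 1, swap → [44, 47, 46, 45, 59]
  47 vs smaller child 45 at index 3, swap → [44, 45, 46, 47, 59]

[44, 45, 46, 47, 59]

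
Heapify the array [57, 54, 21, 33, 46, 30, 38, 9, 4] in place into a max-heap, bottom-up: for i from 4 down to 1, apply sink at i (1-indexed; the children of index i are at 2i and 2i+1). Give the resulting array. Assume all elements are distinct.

sift down from index 4: already satisfies heap property
sift down from index 3:
  21 vs larger child 38 at index 7, swap → [57, 54, 38, 33, 46, 30, 21, 9, 4]
sift down from index 2: already satisfies heap property
sift down from index 1: already satisfies heap property

[57, 54, 38, 33, 46, 30, 21, 9, 4]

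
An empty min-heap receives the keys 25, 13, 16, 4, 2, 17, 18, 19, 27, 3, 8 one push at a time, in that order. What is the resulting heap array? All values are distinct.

Insert 25:
  append 25 at index 0 → [25] (no swap needed)
Insert 13:
  append 13 at index 1 → [25, 13]
  13 < parent 25 at index 0, swap → [13, 25]
Insert 16:
  append 16 at index 2 → [13, 25, 16] (no swap needed)
Insert 4:
  append 4 at index 3 → [13, 25, 16, 4]
  4 < parent 25 at index 1, swap → [13, 4, 16, 25]
  4 < parent 13 at index 0, swap → [4, 13, 16, 25]
Insert 2:
  append 2 at index 4 → [4, 13, 16, 25, 2]
  2 < parent 13 at index 1, swap → [4, 2, 16, 25, 13]
  2 < parent 4 at index 0, swap → [2, 4, 16, 25, 13]
Insert 17:
  append 17 at index 5 → [2, 4, 16, 25, 13, 17] (no swap needed)
Insert 18:
  append 18 at index 6 → [2, 4, 16, 25, 13, 17, 18] (no swap needed)
Insert 19:
  append 19 at index 7 → [2, 4, 16, 25, 13, 17, 18, 19]
  19 < parent 25 at index 3, swap → [2, 4, 16, 19, 13, 17, 18, 25]
Insert 27:
  append 27 at index 8 → [2, 4, 16, 19, 13, 17, 18, 25, 27] (no swap needed)
Insert 3:
  append 3 at index 9 → [2, 4, 16, 19, 13, 17, 18, 25, 27, 3]
  3 < parent 13 at index 4, swap → [2, 4, 16, 19, 3, 17, 18, 25, 27, 13]
  3 < parent 4 at index 1, swap → [2, 3, 16, 19, 4, 17, 18, 25, 27, 13]
Insert 8:
  append 8 at index 10 → [2, 3, 16, 19, 4, 17, 18, 25, 27, 13, 8] (no swap needed)

[2, 3, 16, 19, 4, 17, 18, 25, 27, 13, 8]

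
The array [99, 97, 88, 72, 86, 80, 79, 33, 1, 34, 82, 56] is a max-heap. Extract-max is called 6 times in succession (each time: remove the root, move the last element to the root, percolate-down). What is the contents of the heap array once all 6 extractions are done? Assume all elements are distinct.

[79, 72, 56, 33, 34, 1]

extract-max #1 returns 99:
  remove root 99; move last element 56 to root → [56, 97, 88, 72, 86, 80, 79, 33, 1, 34, 82]
  56 vs larger child 97 at index 1, swap → [97, 56, 88, 72, 86, 80, 79, 33, 1, 34, 82]
  56 vs larger child 86 at index 4, swap → [97, 86, 88, 72, 56, 80, 79, 33, 1, 34, 82]
  56 vs larger child 82 at index 10, swap → [97, 86, 88, 72, 82, 80, 79, 33, 1, 34, 56]
extract-max #2 returns 97:
  remove root 97; move last element 56 to root → [56, 86, 88, 72, 82, 80, 79, 33, 1, 34]
  56 vs larger child 88 at index 2, swap → [88, 86, 56, 72, 82, 80, 79, 33, 1, 34]
  56 vs larger child 80 at index 5, swap → [88, 86, 80, 72, 82, 56, 79, 33, 1, 34]
extract-max #3 returns 88:
  remove root 88; move last element 34 to root → [34, 86, 80, 72, 82, 56, 79, 33, 1]
  34 vs larger child 86 at index 1, swap → [86, 34, 80, 72, 82, 56, 79, 33, 1]
  34 vs larger child 82 at index 4, swap → [86, 82, 80, 72, 34, 56, 79, 33, 1]
extract-max #4 returns 86:
  remove root 86; move last element 1 to root → [1, 82, 80, 72, 34, 56, 79, 33]
  1 vs larger child 82 at index 1, swap → [82, 1, 80, 72, 34, 56, 79, 33]
  1 vs larger child 72 at index 3, swap → [82, 72, 80, 1, 34, 56, 79, 33]
  1 vs only child 33 at index 7, swap → [82, 72, 80, 33, 34, 56, 79, 1]
extract-max #5 returns 82:
  remove root 82; move last element 1 to root → [1, 72, 80, 33, 34, 56, 79]
  1 vs larger child 80 at index 2, swap → [80, 72, 1, 33, 34, 56, 79]
  1 vs larger child 79 at index 6, swap → [80, 72, 79, 33, 34, 56, 1]
extract-max #6 returns 80:
  remove root 80; move last element 1 to root → [1, 72, 79, 33, 34, 56]
  1 vs larger child 79 at index 2, swap → [79, 72, 1, 33, 34, 56]
  1 vs only child 56 at index 5, swap → [79, 72, 56, 33, 34, 1]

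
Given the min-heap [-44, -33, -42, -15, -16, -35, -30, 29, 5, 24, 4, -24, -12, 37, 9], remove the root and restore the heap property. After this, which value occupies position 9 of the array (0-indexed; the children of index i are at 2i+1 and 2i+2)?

24

remove root -44; move last element 9 to root → [9, -33, -42, -15, -16, -35, -30, 29, 5, 24, 4, -24, -12, 37]
9 vs smaller child -42 at index 2, swap → [-42, -33, 9, -15, -16, -35, -30, 29, 5, 24, 4, -24, -12, 37]
9 vs smaller child -35 at index 5, swap → [-42, -33, -35, -15, -16, 9, -30, 29, 5, 24, 4, -24, -12, 37]
9 vs smaller child -24 at index 11, swap → [-42, -33, -35, -15, -16, -24, -30, 29, 5, 24, 4, 9, -12, 37]
resulting array: [-42, -33, -35, -15, -16, -24, -30, 29, 5, 24, 4, 9, -12, 37]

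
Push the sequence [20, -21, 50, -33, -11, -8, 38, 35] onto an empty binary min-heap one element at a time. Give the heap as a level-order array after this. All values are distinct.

Insert 20:
  append 20 at index 0 → [20] (no swap needed)
Insert -21:
  append -21 at index 1 → [20, -21]
  -21 < parent 20 at index 0, swap → [-21, 20]
Insert 50:
  append 50 at index 2 → [-21, 20, 50] (no swap needed)
Insert -33:
  append -33 at index 3 → [-21, 20, 50, -33]
  -33 < parent 20 at index 1, swap → [-21, -33, 50, 20]
  -33 < parent -21 at index 0, swap → [-33, -21, 50, 20]
Insert -11:
  append -11 at index 4 → [-33, -21, 50, 20, -11] (no swap needed)
Insert -8:
  append -8 at index 5 → [-33, -21, 50, 20, -11, -8]
  -8 < parent 50 at index 2, swap → [-33, -21, -8, 20, -11, 50]
Insert 38:
  append 38 at index 6 → [-33, -21, -8, 20, -11, 50, 38] (no swap needed)
Insert 35:
  append 35 at index 7 → [-33, -21, -8, 20, -11, 50, 38, 35] (no swap needed)

[-33, -21, -8, 20, -11, 50, 38, 35]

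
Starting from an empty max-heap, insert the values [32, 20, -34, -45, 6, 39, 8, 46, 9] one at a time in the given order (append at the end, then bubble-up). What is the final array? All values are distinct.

[46, 39, 32, 20, 6, -34, 8, -45, 9]

Insert 32:
  append 32 at index 0 → [32] (no swap needed)
Insert 20:
  append 20 at index 1 → [32, 20] (no swap needed)
Insert -34:
  append -34 at index 2 → [32, 20, -34] (no swap needed)
Insert -45:
  append -45 at index 3 → [32, 20, -34, -45] (no swap needed)
Insert 6:
  append 6 at index 4 → [32, 20, -34, -45, 6] (no swap needed)
Insert 39:
  append 39 at index 5 → [32, 20, -34, -45, 6, 39]
  39 > parent -34 at index 2, swap → [32, 20, 39, -45, 6, -34]
  39 > parent 32 at index 0, swap → [39, 20, 32, -45, 6, -34]
Insert 8:
  append 8 at index 6 → [39, 20, 32, -45, 6, -34, 8] (no swap needed)
Insert 46:
  append 46 at index 7 → [39, 20, 32, -45, 6, -34, 8, 46]
  46 > parent -45 at index 3, swap → [39, 20, 32, 46, 6, -34, 8, -45]
  46 > parent 20 at index 1, swap → [39, 46, 32, 20, 6, -34, 8, -45]
  46 > parent 39 at index 0, swap → [46, 39, 32, 20, 6, -34, 8, -45]
Insert 9:
  append 9 at index 8 → [46, 39, 32, 20, 6, -34, 8, -45, 9] (no swap needed)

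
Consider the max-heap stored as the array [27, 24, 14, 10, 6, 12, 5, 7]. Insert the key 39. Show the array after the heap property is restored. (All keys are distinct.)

[39, 27, 14, 24, 6, 12, 5, 7, 10]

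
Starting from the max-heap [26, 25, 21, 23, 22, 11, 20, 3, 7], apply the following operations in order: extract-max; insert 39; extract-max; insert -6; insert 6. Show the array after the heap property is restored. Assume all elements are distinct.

extract-max → returns 26:
  remove root 26; move last element 7 to root → [7, 25, 21, 23, 22, 11, 20, 3]
  7 vs larger child 25 at index 1, swap → [25, 7, 21, 23, 22, 11, 20, 3]
  7 vs larger child 23 at index 3, swap → [25, 23, 21, 7, 22, 11, 20, 3]
insert 39:
  append 39 at index 8 → [25, 23, 21, 7, 22, 11, 20, 3, 39]
  39 > parent 7 at index 3, swap → [25, 23, 21, 39, 22, 11, 20, 3, 7]
  39 > parent 23 at index 1, swap → [25, 39, 21, 23, 22, 11, 20, 3, 7]
  39 > parent 25 at index 0, swap → [39, 25, 21, 23, 22, 11, 20, 3, 7]
extract-max → returns 39:
  remove root 39; move last element 7 to root → [7, 25, 21, 23, 22, 11, 20, 3]
  7 vs larger child 25 at index 1, swap → [25, 7, 21, 23, 22, 11, 20, 3]
  7 vs larger child 23 at index 3, swap → [25, 23, 21, 7, 22, 11, 20, 3]
insert -6:
  append -6 at index 8 → [25, 23, 21, 7, 22, 11, 20, 3, -6] (no swap needed)
insert 6:
  append 6 at index 9 → [25, 23, 21, 7, 22, 11, 20, 3, -6, 6] (no swap needed)

[25, 23, 21, 7, 22, 11, 20, 3, -6, 6]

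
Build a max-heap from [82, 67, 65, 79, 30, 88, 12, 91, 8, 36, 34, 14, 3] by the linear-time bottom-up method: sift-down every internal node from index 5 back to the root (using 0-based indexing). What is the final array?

sift down from index 5: already satisfies heap property
sift down from index 4:
  30 vs larger child 36 at index 9, swap → [82, 67, 65, 79, 36, 88, 12, 91, 8, 30, 34, 14, 3]
sift down from index 3:
  79 vs larger child 91 at index 7, swap → [82, 67, 65, 91, 36, 88, 12, 79, 8, 30, 34, 14, 3]
sift down from index 2:
  65 vs larger child 88 at index 5, swap → [82, 67, 88, 91, 36, 65, 12, 79, 8, 30, 34, 14, 3]
sift down from index 1:
  67 vs larger child 91 at index 3, swap → [82, 91, 88, 67, 36, 65, 12, 79, 8, 30, 34, 14, 3]
  67 vs larger child 79 at index 7, swap → [82, 91, 88, 79, 36, 65, 12, 67, 8, 30, 34, 14, 3]
sift down from index 0:
  82 vs larger child 91 at index 1, swap → [91, 82, 88, 79, 36, 65, 12, 67, 8, 30, 34, 14, 3]

[91, 82, 88, 79, 36, 65, 12, 67, 8, 30, 34, 14, 3]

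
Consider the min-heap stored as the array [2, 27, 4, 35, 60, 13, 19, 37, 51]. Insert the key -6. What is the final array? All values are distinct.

append -6 at index 9 → [2, 27, 4, 35, 60, 13, 19, 37, 51, -6]
-6 < parent 60 at index 4, swap → [2, 27, 4, 35, -6, 13, 19, 37, 51, 60]
-6 < parent 27 at index 1, swap → [2, -6, 4, 35, 27, 13, 19, 37, 51, 60]
-6 < parent 2 at index 0, swap → [-6, 2, 4, 35, 27, 13, 19, 37, 51, 60]

[-6, 2, 4, 35, 27, 13, 19, 37, 51, 60]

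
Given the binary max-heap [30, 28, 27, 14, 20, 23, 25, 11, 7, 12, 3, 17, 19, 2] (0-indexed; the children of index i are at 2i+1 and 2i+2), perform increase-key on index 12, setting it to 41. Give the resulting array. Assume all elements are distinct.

[41, 28, 30, 14, 20, 27, 25, 11, 7, 12, 3, 17, 23, 2]

set index 12 from 19 to 41 → [30, 28, 27, 14, 20, 23, 25, 11, 7, 12, 3, 17, 41, 2]
41 > parent 23 at index 5, swap → [30, 28, 27, 14, 20, 41, 25, 11, 7, 12, 3, 17, 23, 2]
41 > parent 27 at index 2, swap → [30, 28, 41, 14, 20, 27, 25, 11, 7, 12, 3, 17, 23, 2]
41 > parent 30 at index 0, swap → [41, 28, 30, 14, 20, 27, 25, 11, 7, 12, 3, 17, 23, 2]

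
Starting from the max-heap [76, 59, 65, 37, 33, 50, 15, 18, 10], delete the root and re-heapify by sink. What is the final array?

[65, 59, 50, 37, 33, 10, 15, 18]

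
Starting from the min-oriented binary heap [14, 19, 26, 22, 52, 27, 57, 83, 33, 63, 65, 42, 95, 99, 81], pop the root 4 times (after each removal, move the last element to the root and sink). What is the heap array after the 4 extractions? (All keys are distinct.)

[27, 33, 42, 81, 52, 95, 57, 83, 99, 63, 65]

extract-min #1 returns 14:
  remove root 14; move last element 81 to root → [81, 19, 26, 22, 52, 27, 57, 83, 33, 63, 65, 42, 95, 99]
  81 vs smaller child 19 at index 1, swap → [19, 81, 26, 22, 52, 27, 57, 83, 33, 63, 65, 42, 95, 99]
  81 vs smaller child 22 at index 3, swap → [19, 22, 26, 81, 52, 27, 57, 83, 33, 63, 65, 42, 95, 99]
  81 vs smaller child 33 at index 8, swap → [19, 22, 26, 33, 52, 27, 57, 83, 81, 63, 65, 42, 95, 99]
extract-min #2 returns 19:
  remove root 19; move last element 99 to root → [99, 22, 26, 33, 52, 27, 57, 83, 81, 63, 65, 42, 95]
  99 vs smaller child 22 at index 1, swap → [22, 99, 26, 33, 52, 27, 57, 83, 81, 63, 65, 42, 95]
  99 vs smaller child 33 at index 3, swap → [22, 33, 26, 99, 52, 27, 57, 83, 81, 63, 65, 42, 95]
  99 vs smaller child 81 at index 8, swap → [22, 33, 26, 81, 52, 27, 57, 83, 99, 63, 65, 42, 95]
extract-min #3 returns 22:
  remove root 22; move last element 95 to root → [95, 33, 26, 81, 52, 27, 57, 83, 99, 63, 65, 42]
  95 vs smaller child 26 at index 2, swap → [26, 33, 95, 81, 52, 27, 57, 83, 99, 63, 65, 42]
  95 vs smaller child 27 at index 5, swap → [26, 33, 27, 81, 52, 95, 57, 83, 99, 63, 65, 42]
  95 vs only child 42 at index 11, swap → [26, 33, 27, 81, 52, 42, 57, 83, 99, 63, 65, 95]
extract-min #4 returns 26:
  remove root 26; move last element 95 to root → [95, 33, 27, 81, 52, 42, 57, 83, 99, 63, 65]
  95 vs smaller child 27 at index 2, swap → [27, 33, 95, 81, 52, 42, 57, 83, 99, 63, 65]
  95 vs smaller child 42 at index 5, swap → [27, 33, 42, 81, 52, 95, 57, 83, 99, 63, 65]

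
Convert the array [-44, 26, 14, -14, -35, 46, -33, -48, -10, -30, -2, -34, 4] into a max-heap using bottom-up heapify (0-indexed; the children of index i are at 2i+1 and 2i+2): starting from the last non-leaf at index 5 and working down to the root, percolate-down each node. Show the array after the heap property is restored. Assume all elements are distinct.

[46, 26, 14, -10, -2, 4, -33, -48, -14, -30, -35, -34, -44]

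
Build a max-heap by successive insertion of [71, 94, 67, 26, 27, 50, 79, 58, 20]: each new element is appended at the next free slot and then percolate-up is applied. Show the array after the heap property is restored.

Insert 71:
  append 71 at index 0 → [71] (no swap needed)
Insert 94:
  append 94 at index 1 → [71, 94]
  94 > parent 71 at index 0, swap → [94, 71]
Insert 67:
  append 67 at index 2 → [94, 71, 67] (no swap needed)
Insert 26:
  append 26 at index 3 → [94, 71, 67, 26] (no swap needed)
Insert 27:
  append 27 at index 4 → [94, 71, 67, 26, 27] (no swap needed)
Insert 50:
  append 50 at index 5 → [94, 71, 67, 26, 27, 50] (no swap needed)
Insert 79:
  append 79 at index 6 → [94, 71, 67, 26, 27, 50, 79]
  79 > parent 67 at index 2, swap → [94, 71, 79, 26, 27, 50, 67]
Insert 58:
  append 58 at index 7 → [94, 71, 79, 26, 27, 50, 67, 58]
  58 > parent 26 at index 3, swap → [94, 71, 79, 58, 27, 50, 67, 26]
Insert 20:
  append 20 at index 8 → [94, 71, 79, 58, 27, 50, 67, 26, 20] (no swap needed)

[94, 71, 79, 58, 27, 50, 67, 26, 20]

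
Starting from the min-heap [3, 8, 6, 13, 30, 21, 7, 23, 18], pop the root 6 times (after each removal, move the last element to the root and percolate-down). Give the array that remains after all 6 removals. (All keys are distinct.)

[21, 23, 30]

extract-min #1 returns 3:
  remove root 3; move last element 18 to root → [18, 8, 6, 13, 30, 21, 7, 23]
  18 vs smaller child 6 at index 2, swap → [6, 8, 18, 13, 30, 21, 7, 23]
  18 vs smaller child 7 at index 6, swap → [6, 8, 7, 13, 30, 21, 18, 23]
extract-min #2 returns 6:
  remove root 6; move last element 23 to root → [23, 8, 7, 13, 30, 21, 18]
  23 vs smaller child 7 at index 2, swap → [7, 8, 23, 13, 30, 21, 18]
  23 vs smaller child 18 at index 6, swap → [7, 8, 18, 13, 30, 21, 23]
extract-min #3 returns 7:
  remove root 7; move last element 23 to root → [23, 8, 18, 13, 30, 21]
  23 vs smaller child 8 at index 1, swap → [8, 23, 18, 13, 30, 21]
  23 vs smaller child 13 at index 3, swap → [8, 13, 18, 23, 30, 21]
extract-min #4 returns 8:
  remove root 8; move last element 21 to root → [21, 13, 18, 23, 30]
  21 vs smaller child 13 at index 1, swap → [13, 21, 18, 23, 30]
extract-min #5 returns 13:
  remove root 13; move last element 30 to root → [30, 21, 18, 23]
  30 vs smaller child 18 at index 2, swap → [18, 21, 30, 23]
extract-min #6 returns 18:
  remove root 18; move last element 23 to root → [23, 21, 30]
  23 vs smaller child 21 at index 1, swap → [21, 23, 30]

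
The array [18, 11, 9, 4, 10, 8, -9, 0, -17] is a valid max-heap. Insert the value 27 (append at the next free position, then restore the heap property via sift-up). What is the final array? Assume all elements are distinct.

[27, 18, 9, 4, 11, 8, -9, 0, -17, 10]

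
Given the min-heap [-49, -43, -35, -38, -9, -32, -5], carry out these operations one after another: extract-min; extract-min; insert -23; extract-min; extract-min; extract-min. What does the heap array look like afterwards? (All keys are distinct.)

extract-min → returns -49:
  remove root -49; move last element -5 to root → [-5, -43, -35, -38, -9, -32]
  -5 vs smaller child -43 at index 1, swap → [-43, -5, -35, -38, -9, -32]
  -5 vs smaller child -38 at index 3, swap → [-43, -38, -35, -5, -9, -32]
extract-min → returns -43:
  remove root -43; move last element -32 to root → [-32, -38, -35, -5, -9]
  -32 vs smaller child -38 at index 1, swap → [-38, -32, -35, -5, -9]
insert -23:
  append -23 at index 5 → [-38, -32, -35, -5, -9, -23] (no swap needed)
extract-min → returns -38:
  remove root -38; move last element -23 to root → [-23, -32, -35, -5, -9]
  -23 vs smaller child -35 at index 2, swap → [-35, -32, -23, -5, -9]
extract-min → returns -35:
  remove root -35; move last element -9 to root → [-9, -32, -23, -5]
  -9 vs smaller child -32 at index 1, swap → [-32, -9, -23, -5]
extract-min → returns -32:
  remove root -32; move last element -5 to root → [-5, -9, -23]
  -5 vs smaller child -23 at index 2, swap → [-23, -9, -5]

[-23, -9, -5]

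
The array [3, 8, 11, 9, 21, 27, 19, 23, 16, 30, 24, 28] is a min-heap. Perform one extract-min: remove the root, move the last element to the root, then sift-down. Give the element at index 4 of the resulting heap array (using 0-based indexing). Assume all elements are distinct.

remove root 3; move last element 28 to root → [28, 8, 11, 9, 21, 27, 19, 23, 16, 30, 24]
28 vs smaller child 8 at index 1, swap → [8, 28, 11, 9, 21, 27, 19, 23, 16, 30, 24]
28 vs smaller child 9 at index 3, swap → [8, 9, 11, 28, 21, 27, 19, 23, 16, 30, 24]
28 vs smaller child 16 at index 8, swap → [8, 9, 11, 16, 21, 27, 19, 23, 28, 30, 24]
resulting array: [8, 9, 11, 16, 21, 27, 19, 23, 28, 30, 24]

21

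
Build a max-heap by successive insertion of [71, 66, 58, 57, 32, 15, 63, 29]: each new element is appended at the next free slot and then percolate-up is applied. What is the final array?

Insert 71:
  append 71 at index 0 → [71] (no swap needed)
Insert 66:
  append 66 at index 1 → [71, 66] (no swap needed)
Insert 58:
  append 58 at index 2 → [71, 66, 58] (no swap needed)
Insert 57:
  append 57 at index 3 → [71, 66, 58, 57] (no swap needed)
Insert 32:
  append 32 at index 4 → [71, 66, 58, 57, 32] (no swap needed)
Insert 15:
  append 15 at index 5 → [71, 66, 58, 57, 32, 15] (no swap needed)
Insert 63:
  append 63 at index 6 → [71, 66, 58, 57, 32, 15, 63]
  63 > parent 58 at index 2, swap → [71, 66, 63, 57, 32, 15, 58]
Insert 29:
  append 29 at index 7 → [71, 66, 63, 57, 32, 15, 58, 29] (no swap needed)

[71, 66, 63, 57, 32, 15, 58, 29]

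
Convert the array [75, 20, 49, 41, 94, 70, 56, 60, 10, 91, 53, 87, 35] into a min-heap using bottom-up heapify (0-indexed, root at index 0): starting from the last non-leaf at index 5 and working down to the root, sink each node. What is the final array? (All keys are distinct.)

[10, 20, 35, 41, 53, 49, 56, 60, 75, 91, 94, 87, 70]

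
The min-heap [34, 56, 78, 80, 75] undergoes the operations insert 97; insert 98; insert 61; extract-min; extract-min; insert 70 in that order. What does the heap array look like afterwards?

[61, 75, 70, 80, 98, 97, 78]

insert 97:
  append 97 at index 5 → [34, 56, 78, 80, 75, 97] (no swap needed)
insert 98:
  append 98 at index 6 → [34, 56, 78, 80, 75, 97, 98] (no swap needed)
insert 61:
  append 61 at index 7 → [34, 56, 78, 80, 75, 97, 98, 61]
  61 < parent 80 at index 3, swap → [34, 56, 78, 61, 75, 97, 98, 80]
extract-min → returns 34:
  remove root 34; move last element 80 to root → [80, 56, 78, 61, 75, 97, 98]
  80 vs smaller child 56 at index 1, swap → [56, 80, 78, 61, 75, 97, 98]
  80 vs smaller child 61 at index 3, swap → [56, 61, 78, 80, 75, 97, 98]
extract-min → returns 56:
  remove root 56; move last element 98 to root → [98, 61, 78, 80, 75, 97]
  98 vs smaller child 61 at index 1, swap → [61, 98, 78, 80, 75, 97]
  98 vs smaller child 75 at index 4, swap → [61, 75, 78, 80, 98, 97]
insert 70:
  append 70 at index 6 → [61, 75, 78, 80, 98, 97, 70]
  70 < parent 78 at index 2, swap → [61, 75, 70, 80, 98, 97, 78]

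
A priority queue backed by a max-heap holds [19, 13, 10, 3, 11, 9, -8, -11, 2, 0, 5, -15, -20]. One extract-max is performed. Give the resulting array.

remove root 19; move last element -20 to root → [-20, 13, 10, 3, 11, 9, -8, -11, 2, 0, 5, -15]
-20 vs larger child 13 at index 1, swap → [13, -20, 10, 3, 11, 9, -8, -11, 2, 0, 5, -15]
-20 vs larger child 11 at index 4, swap → [13, 11, 10, 3, -20, 9, -8, -11, 2, 0, 5, -15]
-20 vs larger child 5 at index 10, swap → [13, 11, 10, 3, 5, 9, -8, -11, 2, 0, -20, -15]

[13, 11, 10, 3, 5, 9, -8, -11, 2, 0, -20, -15]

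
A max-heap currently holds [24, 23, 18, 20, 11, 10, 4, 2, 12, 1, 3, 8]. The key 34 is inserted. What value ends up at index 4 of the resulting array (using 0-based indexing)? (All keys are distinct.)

append 34 at index 12 → [24, 23, 18, 20, 11, 10, 4, 2, 12, 1, 3, 8, 34]
34 > parent 10 at index 5, swap → [24, 23, 18, 20, 11, 34, 4, 2, 12, 1, 3, 8, 10]
34 > parent 18 at index 2, swap → [24, 23, 34, 20, 11, 18, 4, 2, 12, 1, 3, 8, 10]
34 > parent 24 at index 0, swap → [34, 23, 24, 20, 11, 18, 4, 2, 12, 1, 3, 8, 10]
resulting array: [34, 23, 24, 20, 11, 18, 4, 2, 12, 1, 3, 8, 10]

11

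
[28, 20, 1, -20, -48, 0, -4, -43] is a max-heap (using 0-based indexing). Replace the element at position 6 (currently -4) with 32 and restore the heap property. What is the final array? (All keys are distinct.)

[32, 20, 28, -20, -48, 0, 1, -43]

set index 6 from -4 to 32 → [28, 20, 1, -20, -48, 0, 32, -43]
32 > parent 1 at index 2, swap → [28, 20, 32, -20, -48, 0, 1, -43]
32 > parent 28 at index 0, swap → [32, 20, 28, -20, -48, 0, 1, -43]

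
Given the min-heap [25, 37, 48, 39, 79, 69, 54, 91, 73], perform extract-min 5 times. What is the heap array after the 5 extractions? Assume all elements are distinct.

extract-min #1 returns 25:
  remove root 25; move last element 73 to root → [73, 37, 48, 39, 79, 69, 54, 91]
  73 vs smaller child 37 at index 1, swap → [37, 73, 48, 39, 79, 69, 54, 91]
  73 vs smaller child 39 at index 3, swap → [37, 39, 48, 73, 79, 69, 54, 91]
extract-min #2 returns 37:
  remove root 37; move last element 91 to root → [91, 39, 48, 73, 79, 69, 54]
  91 vs smaller child 39 at index 1, swap → [39, 91, 48, 73, 79, 69, 54]
  91 vs smaller child 73 at index 3, swap → [39, 73, 48, 91, 79, 69, 54]
extract-min #3 returns 39:
  remove root 39; move last element 54 to root → [54, 73, 48, 91, 79, 69]
  54 vs smaller child 48 at index 2, swap → [48, 73, 54, 91, 79, 69]
extract-min #4 returns 48:
  remove root 48; move last element 69 to root → [69, 73, 54, 91, 79]
  69 vs smaller child 54 at index 2, swap → [54, 73, 69, 91, 79]
extract-min #5 returns 54:
  remove root 54; move last element 79 to root → [79, 73, 69, 91]
  79 vs smaller child 69 at index 2, swap → [69, 73, 79, 91]

[69, 73, 79, 91]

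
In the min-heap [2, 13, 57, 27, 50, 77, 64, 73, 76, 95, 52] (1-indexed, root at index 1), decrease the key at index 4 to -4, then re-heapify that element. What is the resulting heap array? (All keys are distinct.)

set index 4 from 27 to -4 → [2, 13, 57, -4, 50, 77, 64, 73, 76, 95, 52]
-4 < parent 13 at index 2, swap → [2, -4, 57, 13, 50, 77, 64, 73, 76, 95, 52]
-4 < parent 2 at index 1, swap → [-4, 2, 57, 13, 50, 77, 64, 73, 76, 95, 52]

[-4, 2, 57, 13, 50, 77, 64, 73, 76, 95, 52]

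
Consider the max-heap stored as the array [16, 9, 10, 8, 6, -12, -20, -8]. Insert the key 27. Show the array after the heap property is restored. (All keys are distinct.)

append 27 at index 8 → [16, 9, 10, 8, 6, -12, -20, -8, 27]
27 > parent 8 at index 3, swap → [16, 9, 10, 27, 6, -12, -20, -8, 8]
27 > parent 9 at index 1, swap → [16, 27, 10, 9, 6, -12, -20, -8, 8]
27 > parent 16 at index 0, swap → [27, 16, 10, 9, 6, -12, -20, -8, 8]

[27, 16, 10, 9, 6, -12, -20, -8, 8]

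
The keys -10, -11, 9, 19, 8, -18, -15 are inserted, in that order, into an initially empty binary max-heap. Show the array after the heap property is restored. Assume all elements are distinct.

[19, 9, -10, -11, 8, -18, -15]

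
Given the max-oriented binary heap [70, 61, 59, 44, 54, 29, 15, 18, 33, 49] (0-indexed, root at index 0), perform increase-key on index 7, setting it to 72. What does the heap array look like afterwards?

[72, 70, 59, 61, 54, 29, 15, 44, 33, 49]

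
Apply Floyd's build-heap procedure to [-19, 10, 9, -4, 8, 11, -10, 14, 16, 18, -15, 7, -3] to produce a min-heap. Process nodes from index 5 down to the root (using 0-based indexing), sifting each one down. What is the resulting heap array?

sift down from index 5:
  11 vs smaller child -3 at index 12, swap → [-19, 10, 9, -4, 8, -3, -10, 14, 16, 18, -15, 7, 11]
sift down from index 4:
  8 vs smaller child -15 at index 10, swap → [-19, 10, 9, -4, -15, -3, -10, 14, 16, 18, 8, 7, 11]
sift down from index 3: already satisfies heap property
sift down from index 2:
  9 vs smaller child -10 at index 6, swap → [-19, 10, -10, -4, -15, -3, 9, 14, 16, 18, 8, 7, 11]
sift down from index 1:
  10 vs smaller child -15 at index 4, swap → [-19, -15, -10, -4, 10, -3, 9, 14, 16, 18, 8, 7, 11]
  10 vs smaller child 8 at index 10, swap → [-19, -15, -10, -4, 8, -3, 9, 14, 16, 18, 10, 7, 11]
sift down from index 0: already satisfies heap property

[-19, -15, -10, -4, 8, -3, 9, 14, 16, 18, 10, 7, 11]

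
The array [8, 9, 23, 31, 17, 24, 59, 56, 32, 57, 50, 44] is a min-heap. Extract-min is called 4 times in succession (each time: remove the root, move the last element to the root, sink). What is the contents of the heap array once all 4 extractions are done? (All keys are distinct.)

extract-min #1 returns 8:
  remove root 8; move last element 44 to root → [44, 9, 23, 31, 17, 24, 59, 56, 32, 57, 50]
  44 vs smaller child 9 at index 1, swap → [9, 44, 23, 31, 17, 24, 59, 56, 32, 57, 50]
  44 vs smaller child 17 at index 4, swap → [9, 17, 23, 31, 44, 24, 59, 56, 32, 57, 50]
extract-min #2 returns 9:
  remove root 9; move last element 50 to root → [50, 17, 23, 31, 44, 24, 59, 56, 32, 57]
  50 vs smaller child 17 at index 1, swap → [17, 50, 23, 31, 44, 24, 59, 56, 32, 57]
  50 vs smaller child 31 at index 3, swap → [17, 31, 23, 50, 44, 24, 59, 56, 32, 57]
  50 vs smaller child 32 at index 8, swap → [17, 31, 23, 32, 44, 24, 59, 56, 50, 57]
extract-min #3 returns 17:
  remove root 17; move last element 57 to root → [57, 31, 23, 32, 44, 24, 59, 56, 50]
  57 vs smaller child 23 at index 2, swap → [23, 31, 57, 32, 44, 24, 59, 56, 50]
  57 vs smaller child 24 at index 5, swap → [23, 31, 24, 32, 44, 57, 59, 56, 50]
extract-min #4 returns 23:
  remove root 23; move last element 50 to root → [50, 31, 24, 32, 44, 57, 59, 56]
  50 vs smaller child 24 at index 2, swap → [24, 31, 50, 32, 44, 57, 59, 56]

[24, 31, 50, 32, 44, 57, 59, 56]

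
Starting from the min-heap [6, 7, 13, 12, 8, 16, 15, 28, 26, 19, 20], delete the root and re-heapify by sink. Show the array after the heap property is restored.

[7, 8, 13, 12, 19, 16, 15, 28, 26, 20]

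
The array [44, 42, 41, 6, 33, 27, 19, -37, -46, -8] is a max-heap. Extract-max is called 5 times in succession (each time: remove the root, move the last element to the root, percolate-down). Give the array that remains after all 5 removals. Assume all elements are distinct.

[19, 6, -46, -37, -8]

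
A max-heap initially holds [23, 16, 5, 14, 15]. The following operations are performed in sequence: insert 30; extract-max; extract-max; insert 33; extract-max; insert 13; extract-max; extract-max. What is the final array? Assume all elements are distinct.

insert 30:
  append 30 at index 5 → [23, 16, 5, 14, 15, 30]
  30 > parent 5 at index 2, swap → [23, 16, 30, 14, 15, 5]
  30 > parent 23 at index 0, swap → [30, 16, 23, 14, 15, 5]
extract-max → returns 30:
  remove root 30; move last element 5 to root → [5, 16, 23, 14, 15]
  5 vs larger child 23 at index 2, swap → [23, 16, 5, 14, 15]
extract-max → returns 23:
  remove root 23; move last element 15 to root → [15, 16, 5, 14]
  15 vs larger child 16 at index 1, swap → [16, 15, 5, 14]
insert 33:
  append 33 at index 4 → [16, 15, 5, 14, 33]
  33 > parent 15 at index 1, swap → [16, 33, 5, 14, 15]
  33 > parent 16 at index 0, swap → [33, 16, 5, 14, 15]
extract-max → returns 33:
  remove root 33; move last element 15 to root → [15, 16, 5, 14]
  15 vs larger child 16 at index 1, swap → [16, 15, 5, 14]
insert 13:
  append 13 at index 4 → [16, 15, 5, 14, 13] (no swap needed)
extract-max → returns 16:
  remove root 16; move last element 13 to root → [13, 15, 5, 14]
  13 vs larger child 15 at index 1, swap → [15, 13, 5, 14]
  13 vs only child 14 at index 3, swap → [15, 14, 5, 13]
extract-max → returns 15:
  remove root 15; move last element 13 to root → [13, 14, 5]
  13 vs larger child 14 at index 1, swap → [14, 13, 5]

[14, 13, 5]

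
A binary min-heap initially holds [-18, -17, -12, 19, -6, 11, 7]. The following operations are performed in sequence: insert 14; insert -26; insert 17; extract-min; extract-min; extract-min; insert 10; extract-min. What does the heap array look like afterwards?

[-6, 10, 7, 14, 17, 11, 19]

insert 14:
  append 14 at index 7 → [-18, -17, -12, 19, -6, 11, 7, 14]
  14 < parent 19 at index 3, swap → [-18, -17, -12, 14, -6, 11, 7, 19]
insert -26:
  append -26 at index 8 → [-18, -17, -12, 14, -6, 11, 7, 19, -26]
  -26 < parent 14 at index 3, swap → [-18, -17, -12, -26, -6, 11, 7, 19, 14]
  -26 < parent -17 at index 1, swap → [-18, -26, -12, -17, -6, 11, 7, 19, 14]
  -26 < parent -18 at index 0, swap → [-26, -18, -12, -17, -6, 11, 7, 19, 14]
insert 17:
  append 17 at index 9 → [-26, -18, -12, -17, -6, 11, 7, 19, 14, 17] (no swap needed)
extract-min → returns -26:
  remove root -26; move last element 17 to root → [17, -18, -12, -17, -6, 11, 7, 19, 14]
  17 vs smaller child -18 at index 1, swap → [-18, 17, -12, -17, -6, 11, 7, 19, 14]
  17 vs smaller child -17 at index 3, swap → [-18, -17, -12, 17, -6, 11, 7, 19, 14]
  17 vs smaller child 14 at index 8, swap → [-18, -17, -12, 14, -6, 11, 7, 19, 17]
extract-min → returns -18:
  remove root -18; move last element 17 to root → [17, -17, -12, 14, -6, 11, 7, 19]
  17 vs smaller child -17 at index 1, swap → [-17, 17, -12, 14, -6, 11, 7, 19]
  17 vs smaller child -6 at index 4, swap → [-17, -6, -12, 14, 17, 11, 7, 19]
extract-min → returns -17:
  remove root -17; move last element 19 to root → [19, -6, -12, 14, 17, 11, 7]
  19 vs smaller child -12 at index 2, swap → [-12, -6, 19, 14, 17, 11, 7]
  19 vs smaller child 7 at index 6, swap → [-12, -6, 7, 14, 17, 11, 19]
insert 10:
  append 10 at index 7 → [-12, -6, 7, 14, 17, 11, 19, 10]
  10 < parent 14 at index 3, swap → [-12, -6, 7, 10, 17, 11, 19, 14]
extract-min → returns -12:
  remove root -12; move last element 14 to root → [14, -6, 7, 10, 17, 11, 19]
  14 vs smaller child -6 at index 1, swap → [-6, 14, 7, 10, 17, 11, 19]
  14 vs smaller child 10 at index 3, swap → [-6, 10, 7, 14, 17, 11, 19]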